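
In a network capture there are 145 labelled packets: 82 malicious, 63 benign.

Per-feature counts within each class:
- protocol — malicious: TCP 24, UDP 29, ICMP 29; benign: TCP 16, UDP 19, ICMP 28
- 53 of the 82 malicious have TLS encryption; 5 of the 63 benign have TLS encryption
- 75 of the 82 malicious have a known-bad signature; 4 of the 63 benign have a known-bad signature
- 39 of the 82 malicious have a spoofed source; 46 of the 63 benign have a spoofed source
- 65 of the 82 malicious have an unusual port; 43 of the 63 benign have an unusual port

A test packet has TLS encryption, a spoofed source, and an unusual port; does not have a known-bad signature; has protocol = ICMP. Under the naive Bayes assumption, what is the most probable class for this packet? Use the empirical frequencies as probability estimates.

malicious: (82/145) × (29/82) × (53/82) × (7/82) × (39/82) × (65/82) ≈ 0.00416032
benign: (63/145) × (28/63) × (5/63) × (59/63) × (46/63) × (43/63) ≈ 0.0071528
Highest score → benign.

benign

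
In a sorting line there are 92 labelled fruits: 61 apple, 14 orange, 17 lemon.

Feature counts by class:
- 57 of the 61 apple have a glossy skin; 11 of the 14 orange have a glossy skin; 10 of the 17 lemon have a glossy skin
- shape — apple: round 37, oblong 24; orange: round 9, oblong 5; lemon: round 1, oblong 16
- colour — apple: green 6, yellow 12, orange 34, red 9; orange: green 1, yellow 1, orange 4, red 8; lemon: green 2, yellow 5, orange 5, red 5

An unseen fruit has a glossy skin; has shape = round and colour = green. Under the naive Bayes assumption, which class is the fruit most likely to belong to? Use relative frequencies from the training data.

apple: (61/92) × (57/61) × (37/61) × (6/61) ≈ 0.0369641
orange: (14/92) × (11/14) × (9/14) × (1/14) ≈ 0.00549024
lemon: (17/92) × (10/17) × (1/17) × (2/17) ≈ 0.000752219
Highest score → apple.

apple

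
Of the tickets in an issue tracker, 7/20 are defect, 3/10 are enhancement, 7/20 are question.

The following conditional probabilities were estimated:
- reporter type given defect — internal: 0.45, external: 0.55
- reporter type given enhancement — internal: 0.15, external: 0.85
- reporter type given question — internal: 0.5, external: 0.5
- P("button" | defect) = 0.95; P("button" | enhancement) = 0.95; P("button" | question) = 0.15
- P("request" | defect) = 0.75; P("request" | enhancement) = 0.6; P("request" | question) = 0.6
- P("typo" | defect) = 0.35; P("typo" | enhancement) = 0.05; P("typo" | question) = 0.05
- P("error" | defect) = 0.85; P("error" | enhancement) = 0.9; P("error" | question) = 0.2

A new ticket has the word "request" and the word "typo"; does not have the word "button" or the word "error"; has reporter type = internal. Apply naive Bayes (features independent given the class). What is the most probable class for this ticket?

question

defect: 0.35 × 0.45 × (1−0.95) × 0.75 × 0.35 × (1−0.85) = 0.000310078125
enhancement: 0.3 × 0.15 × (1−0.95) × 0.6 × 0.05 × (1−0.9) = 0.00000675
question: 0.35 × 0.5 × (1−0.15) × 0.6 × 0.05 × (1−0.2) = 0.00357
Highest score → question.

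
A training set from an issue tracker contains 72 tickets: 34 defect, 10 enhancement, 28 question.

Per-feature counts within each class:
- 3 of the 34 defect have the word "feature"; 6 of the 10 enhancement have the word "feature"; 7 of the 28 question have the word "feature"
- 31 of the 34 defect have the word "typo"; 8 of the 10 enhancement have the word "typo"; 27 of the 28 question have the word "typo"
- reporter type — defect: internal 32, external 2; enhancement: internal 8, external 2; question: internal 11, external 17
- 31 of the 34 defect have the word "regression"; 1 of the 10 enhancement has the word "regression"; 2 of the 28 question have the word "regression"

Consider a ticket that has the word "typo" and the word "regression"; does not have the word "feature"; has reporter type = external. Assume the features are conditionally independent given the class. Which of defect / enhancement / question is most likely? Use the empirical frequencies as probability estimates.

defect: (34/72) × (31/34) × (31/34) × (2/34) × (31/34) ≈ 0.0210545
enhancement: (10/72) × (4/10) × (8/10) × (2/10) × (1/10) ≈ 0.000888889
question: (28/72) × (21/28) × (27/28) × (17/28) × (2/28) ≈ 0.0121971
Highest score → defect.

defect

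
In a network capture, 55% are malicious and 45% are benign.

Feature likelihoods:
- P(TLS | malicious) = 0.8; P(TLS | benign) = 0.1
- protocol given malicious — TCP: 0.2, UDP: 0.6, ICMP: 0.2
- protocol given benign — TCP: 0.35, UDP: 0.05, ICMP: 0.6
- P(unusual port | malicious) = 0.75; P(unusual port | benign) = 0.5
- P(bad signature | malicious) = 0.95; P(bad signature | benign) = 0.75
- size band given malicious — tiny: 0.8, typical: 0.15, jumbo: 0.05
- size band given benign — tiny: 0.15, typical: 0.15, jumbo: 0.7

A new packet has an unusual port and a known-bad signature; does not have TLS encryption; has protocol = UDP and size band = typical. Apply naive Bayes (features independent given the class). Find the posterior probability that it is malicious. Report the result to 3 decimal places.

malicious: 0.55 × (1−0.8) × 0.6 × 0.75 × 0.95 × 0.15 = 0.00705375
benign: 0.45 × (1−0.1) × 0.05 × 0.5 × 0.75 × 0.15 = 0.0011390625
P(malicious | x) = 0.00705375 / 0.0081928125 ≈ 0.861

0.861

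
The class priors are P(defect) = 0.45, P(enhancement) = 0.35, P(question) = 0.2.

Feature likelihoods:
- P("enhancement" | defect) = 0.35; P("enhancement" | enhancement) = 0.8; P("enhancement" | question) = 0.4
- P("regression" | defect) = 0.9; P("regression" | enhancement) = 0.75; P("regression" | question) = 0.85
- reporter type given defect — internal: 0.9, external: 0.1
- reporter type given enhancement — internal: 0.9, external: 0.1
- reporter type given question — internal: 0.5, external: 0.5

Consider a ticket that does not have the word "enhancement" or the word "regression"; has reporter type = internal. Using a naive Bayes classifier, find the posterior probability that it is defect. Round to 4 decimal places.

0.5154

defect: 0.45 × (1−0.35) × (1−0.9) × 0.9 = 0.026325
enhancement: 0.35 × (1−0.8) × (1−0.75) × 0.9 = 0.01575
question: 0.2 × (1−0.4) × (1−0.85) × 0.5 = 0.009
P(defect | x) = 0.026325 / 0.051075 ≈ 0.5154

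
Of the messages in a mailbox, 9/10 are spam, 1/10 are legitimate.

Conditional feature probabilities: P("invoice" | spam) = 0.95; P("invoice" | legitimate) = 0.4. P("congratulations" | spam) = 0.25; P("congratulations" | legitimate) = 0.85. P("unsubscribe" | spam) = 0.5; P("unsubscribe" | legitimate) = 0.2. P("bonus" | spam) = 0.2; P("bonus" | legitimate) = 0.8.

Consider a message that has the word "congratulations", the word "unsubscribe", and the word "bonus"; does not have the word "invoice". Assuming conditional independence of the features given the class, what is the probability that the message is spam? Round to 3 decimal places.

0.121

spam: 0.9 × (1−0.95) × 0.25 × 0.5 × 0.2 = 0.001125
legitimate: 0.1 × (1−0.4) × 0.85 × 0.2 × 0.8 = 0.00816
P(spam | x) = 0.001125 / 0.009285 ≈ 0.121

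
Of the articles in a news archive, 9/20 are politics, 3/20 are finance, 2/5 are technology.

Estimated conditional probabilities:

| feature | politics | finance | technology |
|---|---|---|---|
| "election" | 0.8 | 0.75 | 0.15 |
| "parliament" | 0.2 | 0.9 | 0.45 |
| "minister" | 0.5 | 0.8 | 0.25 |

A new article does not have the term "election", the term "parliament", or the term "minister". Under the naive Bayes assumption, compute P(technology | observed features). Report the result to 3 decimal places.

0.792

politics: 0.45 × (1−0.8) × (1−0.2) × (1−0.5) = 0.036
finance: 0.15 × (1−0.75) × (1−0.9) × (1−0.8) = 0.00075
technology: 0.4 × (1−0.15) × (1−0.45) × (1−0.25) = 0.14025
P(technology | x) = 0.14025 / 0.177 ≈ 0.792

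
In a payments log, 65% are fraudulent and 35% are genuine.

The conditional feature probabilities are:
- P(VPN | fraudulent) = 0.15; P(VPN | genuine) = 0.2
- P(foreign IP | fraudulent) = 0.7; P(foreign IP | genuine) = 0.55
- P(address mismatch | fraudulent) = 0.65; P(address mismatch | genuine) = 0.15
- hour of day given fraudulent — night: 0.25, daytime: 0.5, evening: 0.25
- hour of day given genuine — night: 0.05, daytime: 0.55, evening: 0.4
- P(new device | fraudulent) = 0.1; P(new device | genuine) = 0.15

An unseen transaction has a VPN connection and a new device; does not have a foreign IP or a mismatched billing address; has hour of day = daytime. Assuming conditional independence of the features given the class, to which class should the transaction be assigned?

fraudulent: 0.65 × 0.15 × (1−0.7) × (1−0.65) × 0.5 × 0.1 = 0.000511875
genuine: 0.35 × 0.2 × (1−0.55) × (1−0.15) × 0.55 × 0.15 = 0.0022089375
Highest score → genuine.

genuine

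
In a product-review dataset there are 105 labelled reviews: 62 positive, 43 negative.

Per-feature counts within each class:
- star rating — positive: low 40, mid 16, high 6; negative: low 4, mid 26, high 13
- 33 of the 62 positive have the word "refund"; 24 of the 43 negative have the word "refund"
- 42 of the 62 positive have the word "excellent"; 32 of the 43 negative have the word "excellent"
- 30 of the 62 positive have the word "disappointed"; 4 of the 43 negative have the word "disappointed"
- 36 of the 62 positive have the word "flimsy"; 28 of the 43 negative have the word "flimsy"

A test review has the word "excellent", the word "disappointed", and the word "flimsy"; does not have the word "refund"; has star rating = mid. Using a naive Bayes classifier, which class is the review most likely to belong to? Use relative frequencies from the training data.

positive

positive: (62/105) × (16/62) × (29/62) × (42/62) × (30/62) × (36/62) ≈ 0.0135655
negative: (43/105) × (26/43) × (19/43) × (32/43) × (4/43) × (28/43) ≈ 0.0049321
Highest score → positive.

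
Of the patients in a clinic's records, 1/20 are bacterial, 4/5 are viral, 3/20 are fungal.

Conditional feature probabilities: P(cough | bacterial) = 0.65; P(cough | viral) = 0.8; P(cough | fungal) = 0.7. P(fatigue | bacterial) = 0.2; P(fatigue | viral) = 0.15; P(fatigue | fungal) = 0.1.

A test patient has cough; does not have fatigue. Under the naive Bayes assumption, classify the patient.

bacterial: 0.05 × 0.65 × (1−0.2) = 0.026
viral: 0.8 × 0.8 × (1−0.15) = 0.544
fungal: 0.15 × 0.7 × (1−0.1) = 0.0945
Highest score → viral.

viral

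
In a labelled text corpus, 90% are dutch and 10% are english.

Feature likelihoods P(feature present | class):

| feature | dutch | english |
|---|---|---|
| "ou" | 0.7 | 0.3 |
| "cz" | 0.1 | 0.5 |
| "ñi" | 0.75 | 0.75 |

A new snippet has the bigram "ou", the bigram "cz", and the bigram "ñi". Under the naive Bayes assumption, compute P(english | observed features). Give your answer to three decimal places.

dutch: 0.9 × 0.7 × 0.1 × 0.75 = 0.04725
english: 0.1 × 0.3 × 0.5 × 0.75 = 0.01125
P(english | x) = 0.01125 / 0.0585 ≈ 0.192

0.192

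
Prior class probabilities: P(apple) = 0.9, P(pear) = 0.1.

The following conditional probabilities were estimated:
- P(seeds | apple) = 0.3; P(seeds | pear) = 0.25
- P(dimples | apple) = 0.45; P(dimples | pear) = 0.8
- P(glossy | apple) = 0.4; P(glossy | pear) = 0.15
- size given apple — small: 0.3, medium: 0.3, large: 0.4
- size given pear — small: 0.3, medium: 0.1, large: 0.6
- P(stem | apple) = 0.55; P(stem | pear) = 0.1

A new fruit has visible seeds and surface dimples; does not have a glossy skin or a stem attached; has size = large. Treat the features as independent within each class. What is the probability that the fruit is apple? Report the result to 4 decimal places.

apple: 0.9 × 0.3 × 0.45 × (1−0.4) × 0.4 × (1−0.55) = 0.013122
pear: 0.1 × 0.25 × 0.8 × (1−0.15) × 0.6 × (1−0.1) = 0.00918
P(apple | x) = 0.013122 / 0.022302 ≈ 0.5884

0.5884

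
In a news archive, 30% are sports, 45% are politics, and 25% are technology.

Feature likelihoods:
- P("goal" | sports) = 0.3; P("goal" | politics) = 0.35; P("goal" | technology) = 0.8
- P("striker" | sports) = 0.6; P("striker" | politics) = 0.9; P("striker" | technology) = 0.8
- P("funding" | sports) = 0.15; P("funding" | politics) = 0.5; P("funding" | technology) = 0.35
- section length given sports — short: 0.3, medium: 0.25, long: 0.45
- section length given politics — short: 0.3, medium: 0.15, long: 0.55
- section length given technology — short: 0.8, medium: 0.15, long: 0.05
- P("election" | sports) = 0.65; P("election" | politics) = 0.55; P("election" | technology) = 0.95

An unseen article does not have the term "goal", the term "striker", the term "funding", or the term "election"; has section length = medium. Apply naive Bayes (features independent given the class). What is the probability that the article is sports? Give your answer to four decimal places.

sports: 0.3 × (1−0.3) × (1−0.6) × (1−0.15) × 0.25 × (1−0.65) = 0.0062475
politics: 0.45 × (1−0.35) × (1−0.9) × (1−0.5) × 0.15 × (1−0.55) = 0.0009871875
technology: 0.25 × (1−0.8) × (1−0.8) × (1−0.35) × 0.15 × (1−0.95) = 0.00004875
P(sports | x) = 0.0062475 / 0.0072834375 ≈ 0.8578

0.8578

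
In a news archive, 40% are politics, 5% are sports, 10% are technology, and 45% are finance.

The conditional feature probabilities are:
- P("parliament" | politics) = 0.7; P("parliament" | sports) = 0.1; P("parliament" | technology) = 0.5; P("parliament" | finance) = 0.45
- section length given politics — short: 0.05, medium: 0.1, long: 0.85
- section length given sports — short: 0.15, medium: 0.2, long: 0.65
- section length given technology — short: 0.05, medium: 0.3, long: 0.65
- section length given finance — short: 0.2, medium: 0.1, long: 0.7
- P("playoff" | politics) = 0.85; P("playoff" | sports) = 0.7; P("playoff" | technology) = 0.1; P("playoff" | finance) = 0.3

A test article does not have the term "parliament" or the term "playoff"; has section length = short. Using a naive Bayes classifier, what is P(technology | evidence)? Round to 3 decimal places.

politics: 0.4 × (1−0.7) × 0.05 × (1−0.85) = 0.0009
sports: 0.05 × (1−0.1) × 0.15 × (1−0.7) = 0.002025
technology: 0.1 × (1−0.5) × 0.05 × (1−0.1) = 0.00225
finance: 0.45 × (1−0.45) × 0.2 × (1−0.3) = 0.03465
P(technology | x) = 0.00225 / 0.039825 ≈ 0.056

0.056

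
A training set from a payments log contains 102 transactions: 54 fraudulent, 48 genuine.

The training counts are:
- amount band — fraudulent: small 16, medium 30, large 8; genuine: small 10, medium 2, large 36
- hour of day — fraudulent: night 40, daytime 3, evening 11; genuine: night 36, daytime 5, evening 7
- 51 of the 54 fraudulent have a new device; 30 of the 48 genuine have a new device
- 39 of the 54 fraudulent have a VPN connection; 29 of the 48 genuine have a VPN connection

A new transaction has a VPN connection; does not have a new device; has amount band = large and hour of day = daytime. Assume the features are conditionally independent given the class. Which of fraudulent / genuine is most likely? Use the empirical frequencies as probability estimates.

fraudulent: (54/102) × (8/54) × (3/54) × (3/54) × (39/54) ≈ 0.00017483
genuine: (48/102) × (36/48) × (5/48) × (18/48) × (29/48) ≈ 0.0083295
Highest score → genuine.

genuine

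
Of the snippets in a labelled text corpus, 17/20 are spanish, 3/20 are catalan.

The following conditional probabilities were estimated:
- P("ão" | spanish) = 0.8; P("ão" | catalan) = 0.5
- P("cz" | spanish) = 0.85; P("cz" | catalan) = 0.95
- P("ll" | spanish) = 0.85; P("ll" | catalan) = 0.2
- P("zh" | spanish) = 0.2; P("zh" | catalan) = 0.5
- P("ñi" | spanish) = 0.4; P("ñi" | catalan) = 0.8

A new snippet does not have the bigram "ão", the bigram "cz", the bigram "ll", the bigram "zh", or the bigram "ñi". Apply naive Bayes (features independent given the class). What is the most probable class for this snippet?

spanish: 0.85 × (1−0.8) × (1−0.85) × (1−0.85) × (1−0.2) × (1−0.4) = 0.001836
catalan: 0.15 × (1−0.5) × (1−0.95) × (1−0.2) × (1−0.5) × (1−0.8) = 0.0003
Highest score → spanish.

spanish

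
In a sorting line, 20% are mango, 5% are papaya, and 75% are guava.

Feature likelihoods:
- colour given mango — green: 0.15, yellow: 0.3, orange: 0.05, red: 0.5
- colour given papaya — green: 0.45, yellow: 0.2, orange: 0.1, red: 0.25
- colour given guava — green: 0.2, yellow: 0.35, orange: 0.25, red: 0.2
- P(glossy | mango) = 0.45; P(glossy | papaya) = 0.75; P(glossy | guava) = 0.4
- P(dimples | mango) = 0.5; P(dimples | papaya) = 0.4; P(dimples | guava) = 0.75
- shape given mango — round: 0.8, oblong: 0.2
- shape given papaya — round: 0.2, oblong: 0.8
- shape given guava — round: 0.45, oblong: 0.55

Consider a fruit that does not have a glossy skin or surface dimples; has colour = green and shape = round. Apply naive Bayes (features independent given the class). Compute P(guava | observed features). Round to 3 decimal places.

mango: 0.2 × 0.15 × (1−0.45) × (1−0.5) × 0.8 = 0.0066
papaya: 0.05 × 0.45 × (1−0.75) × (1−0.4) × 0.2 = 0.000675
guava: 0.75 × 0.2 × (1−0.4) × (1−0.75) × 0.45 = 0.010125
P(guava | x) = 0.010125 / 0.0174 ≈ 0.582

0.582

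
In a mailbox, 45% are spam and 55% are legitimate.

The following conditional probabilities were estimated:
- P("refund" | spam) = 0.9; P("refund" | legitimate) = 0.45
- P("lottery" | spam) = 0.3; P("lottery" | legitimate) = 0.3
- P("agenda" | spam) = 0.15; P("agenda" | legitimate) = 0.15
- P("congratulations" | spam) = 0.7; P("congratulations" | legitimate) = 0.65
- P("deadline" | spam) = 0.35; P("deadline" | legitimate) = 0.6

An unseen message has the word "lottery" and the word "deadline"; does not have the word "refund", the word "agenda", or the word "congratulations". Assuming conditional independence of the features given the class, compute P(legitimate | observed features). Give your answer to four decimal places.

spam: 0.45 × (1−0.9) × 0.3 × (1−0.15) × (1−0.7) × 0.35 = 0.001204875
legitimate: 0.55 × (1−0.45) × 0.3 × (1−0.15) × (1−0.65) × 0.6 = 0.016198875
P(legitimate | x) = 0.016198875 / 0.01740375 ≈ 0.9308

0.9308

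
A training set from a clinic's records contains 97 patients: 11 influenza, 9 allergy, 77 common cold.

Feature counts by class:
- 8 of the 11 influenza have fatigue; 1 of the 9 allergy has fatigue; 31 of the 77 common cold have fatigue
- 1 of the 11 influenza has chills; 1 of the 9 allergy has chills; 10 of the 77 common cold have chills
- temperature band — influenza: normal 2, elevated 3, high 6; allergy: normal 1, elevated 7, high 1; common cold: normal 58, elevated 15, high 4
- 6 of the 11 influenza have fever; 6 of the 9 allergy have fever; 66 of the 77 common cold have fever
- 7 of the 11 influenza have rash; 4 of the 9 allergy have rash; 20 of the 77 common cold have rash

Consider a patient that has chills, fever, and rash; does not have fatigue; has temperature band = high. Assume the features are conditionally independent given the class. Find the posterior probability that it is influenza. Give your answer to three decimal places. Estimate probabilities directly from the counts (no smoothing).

0.344

influenza: (11/97) × (3/11) × (1/11) × (6/11) × (6/11) × (7/11) ≈ 0.000532328
allergy: (9/97) × (8/9) × (1/9) × (1/9) × (6/9) × (4/9) ≈ 0.000301689
common cold: (77/97) × (46/77) × (10/77) × (4/77) × (66/77) × (20/77) ≈ 0.00071229
P(influenza | x) = 0.000532328 / 0.001546307 ≈ 0.344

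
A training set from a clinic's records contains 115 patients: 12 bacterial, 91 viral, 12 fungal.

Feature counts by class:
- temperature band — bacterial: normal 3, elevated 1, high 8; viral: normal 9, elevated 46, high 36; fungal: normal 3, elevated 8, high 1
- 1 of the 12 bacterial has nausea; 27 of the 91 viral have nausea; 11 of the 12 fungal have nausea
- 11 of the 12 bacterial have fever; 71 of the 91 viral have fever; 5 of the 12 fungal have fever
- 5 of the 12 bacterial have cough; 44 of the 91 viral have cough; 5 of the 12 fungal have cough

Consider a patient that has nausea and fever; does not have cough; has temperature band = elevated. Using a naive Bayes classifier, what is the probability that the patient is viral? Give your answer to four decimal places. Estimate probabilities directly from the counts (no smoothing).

bacterial: (12/115) × (1/12) × (1/12) × (11/12) × (7/12) ≈ 0.00038748
viral: (91/115) × (46/91) × (27/91) × (71/91) × (47/91) ≈ 0.0478251
fungal: (12/115) × (8/12) × (11/12) × (5/12) × (7/12) ≈ 0.0154992
P(viral | x) = 0.0478251 / 0.06371178 ≈ 0.7506

0.7506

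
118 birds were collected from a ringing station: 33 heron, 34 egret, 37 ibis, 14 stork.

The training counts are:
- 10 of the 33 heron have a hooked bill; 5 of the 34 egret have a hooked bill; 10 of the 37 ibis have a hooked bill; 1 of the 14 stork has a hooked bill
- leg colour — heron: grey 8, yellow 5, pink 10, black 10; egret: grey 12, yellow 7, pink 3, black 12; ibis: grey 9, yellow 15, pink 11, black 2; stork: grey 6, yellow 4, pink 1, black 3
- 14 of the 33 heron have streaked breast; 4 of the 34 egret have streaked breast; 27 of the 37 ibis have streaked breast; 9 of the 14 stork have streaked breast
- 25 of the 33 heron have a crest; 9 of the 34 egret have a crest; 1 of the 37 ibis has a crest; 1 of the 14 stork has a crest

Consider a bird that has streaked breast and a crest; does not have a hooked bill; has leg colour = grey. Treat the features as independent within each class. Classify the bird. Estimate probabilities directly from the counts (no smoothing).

heron: (33/118) × (23/33) × (8/33) × (14/33) × (25/33) ≈ 0.0151867
egret: (34/118) × (29/34) × (12/34) × (4/34) × (9/34) ≈ 0.00270124
ibis: (37/118) × (27/37) × (9/37) × (27/37) × (1/37) ≈ 0.0010977
stork: (14/118) × (13/14) × (6/14) × (9/14) × (1/14) ≈ 0.00216806
Highest score → heron.

heron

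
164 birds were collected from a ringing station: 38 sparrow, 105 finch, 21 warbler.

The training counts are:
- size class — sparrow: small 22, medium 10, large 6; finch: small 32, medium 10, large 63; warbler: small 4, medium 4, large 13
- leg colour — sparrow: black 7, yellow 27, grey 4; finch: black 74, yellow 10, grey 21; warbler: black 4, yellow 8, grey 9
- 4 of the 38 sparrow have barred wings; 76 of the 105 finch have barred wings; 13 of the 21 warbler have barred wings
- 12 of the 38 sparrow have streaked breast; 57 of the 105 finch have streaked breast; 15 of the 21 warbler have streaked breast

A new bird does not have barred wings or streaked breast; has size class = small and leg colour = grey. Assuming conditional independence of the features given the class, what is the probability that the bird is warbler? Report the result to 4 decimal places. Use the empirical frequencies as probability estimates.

0.0773

sparrow: (38/164) × (22/38) × (4/38) × (34/38) × (26/38) ≈ 0.00864451
finch: (105/164) × (32/105) × (21/105) × (29/105) × (48/105) ≈ 0.00492716
warbler: (21/164) × (4/21) × (9/21) × (8/21) × (6/21) ≈ 0.00113774
P(warbler | x) = 0.00113774 / 0.01470941 ≈ 0.0773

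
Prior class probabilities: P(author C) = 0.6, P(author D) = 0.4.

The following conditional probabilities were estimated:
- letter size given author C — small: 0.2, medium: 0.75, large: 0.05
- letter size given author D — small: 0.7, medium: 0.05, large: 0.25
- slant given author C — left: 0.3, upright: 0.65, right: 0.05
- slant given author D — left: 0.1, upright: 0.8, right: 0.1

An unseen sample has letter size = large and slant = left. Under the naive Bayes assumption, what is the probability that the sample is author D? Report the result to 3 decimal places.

author C: 0.6 × 0.05 × 0.3 = 0.009
author D: 0.4 × 0.25 × 0.1 = 0.01
P(author D | x) = 0.01 / 0.019 ≈ 0.526

0.526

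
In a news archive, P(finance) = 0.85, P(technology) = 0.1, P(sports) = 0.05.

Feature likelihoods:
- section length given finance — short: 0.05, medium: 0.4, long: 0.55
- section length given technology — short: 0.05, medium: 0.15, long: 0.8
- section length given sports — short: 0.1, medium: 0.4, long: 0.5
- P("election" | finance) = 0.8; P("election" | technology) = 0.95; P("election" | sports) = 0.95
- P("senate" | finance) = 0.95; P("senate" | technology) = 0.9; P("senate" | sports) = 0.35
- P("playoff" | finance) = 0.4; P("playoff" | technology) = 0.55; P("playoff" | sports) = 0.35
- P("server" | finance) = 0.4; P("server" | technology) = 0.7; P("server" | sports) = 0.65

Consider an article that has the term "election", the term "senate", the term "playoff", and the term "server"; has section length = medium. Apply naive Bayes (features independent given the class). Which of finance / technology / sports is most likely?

finance: 0.85 × 0.4 × 0.8 × 0.95 × 0.4 × 0.4 = 0.041344
technology: 0.1 × 0.15 × 0.95 × 0.9 × 0.55 × 0.7 = 0.004937625
sports: 0.05 × 0.4 × 0.95 × 0.35 × 0.35 × 0.65 = 0.001512875
Highest score → finance.

finance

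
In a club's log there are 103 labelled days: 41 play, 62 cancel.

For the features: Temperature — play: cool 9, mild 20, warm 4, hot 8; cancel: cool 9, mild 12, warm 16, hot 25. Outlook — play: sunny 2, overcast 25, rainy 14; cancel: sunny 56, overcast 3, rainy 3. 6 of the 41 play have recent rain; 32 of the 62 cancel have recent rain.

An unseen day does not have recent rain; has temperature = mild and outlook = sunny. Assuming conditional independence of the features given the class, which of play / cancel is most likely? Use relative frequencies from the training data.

play: (41/103) × (20/41) × (2/41) × (35/41) ≈ 0.0080858
cancel: (62/103) × (12/62) × (56/62) × (30/62) ≈ 0.0509178
Highest score → cancel.

cancel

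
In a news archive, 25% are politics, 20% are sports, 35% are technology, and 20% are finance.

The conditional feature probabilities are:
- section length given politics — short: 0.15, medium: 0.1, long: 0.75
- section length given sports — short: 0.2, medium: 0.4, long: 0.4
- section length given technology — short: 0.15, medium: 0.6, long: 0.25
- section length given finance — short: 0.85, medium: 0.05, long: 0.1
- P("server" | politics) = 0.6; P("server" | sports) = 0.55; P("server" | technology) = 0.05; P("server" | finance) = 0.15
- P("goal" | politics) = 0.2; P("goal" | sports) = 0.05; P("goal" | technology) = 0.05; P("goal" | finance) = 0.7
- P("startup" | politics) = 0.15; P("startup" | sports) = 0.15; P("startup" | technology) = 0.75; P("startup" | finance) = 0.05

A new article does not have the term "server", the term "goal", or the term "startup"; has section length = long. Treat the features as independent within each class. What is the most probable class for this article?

politics

politics: 0.25 × 0.75 × (1−0.6) × (1−0.2) × (1−0.15) = 0.051
sports: 0.2 × 0.4 × (1−0.55) × (1−0.05) × (1−0.15) = 0.02907
technology: 0.35 × 0.25 × (1−0.05) × (1−0.05) × (1−0.75) = 0.0197421875
finance: 0.2 × 0.1 × (1−0.15) × (1−0.7) × (1−0.05) = 0.004845
Highest score → politics.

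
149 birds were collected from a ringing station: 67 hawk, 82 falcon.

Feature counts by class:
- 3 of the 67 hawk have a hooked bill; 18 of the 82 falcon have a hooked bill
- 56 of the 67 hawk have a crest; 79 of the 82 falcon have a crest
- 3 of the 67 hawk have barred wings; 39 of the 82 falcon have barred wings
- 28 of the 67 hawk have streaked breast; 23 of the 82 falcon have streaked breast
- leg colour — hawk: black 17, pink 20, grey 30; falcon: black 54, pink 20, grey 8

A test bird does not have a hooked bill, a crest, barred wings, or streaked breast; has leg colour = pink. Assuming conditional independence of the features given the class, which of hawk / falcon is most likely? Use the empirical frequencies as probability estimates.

hawk

hawk: (67/149) × (64/67) × (11/67) × (64/67) × (39/67) × (20/67) ≈ 0.0117047
falcon: (82/149) × (64/82) × (3/82) × (43/82) × (59/82) × (20/82) ≈ 0.00144614
Highest score → hawk.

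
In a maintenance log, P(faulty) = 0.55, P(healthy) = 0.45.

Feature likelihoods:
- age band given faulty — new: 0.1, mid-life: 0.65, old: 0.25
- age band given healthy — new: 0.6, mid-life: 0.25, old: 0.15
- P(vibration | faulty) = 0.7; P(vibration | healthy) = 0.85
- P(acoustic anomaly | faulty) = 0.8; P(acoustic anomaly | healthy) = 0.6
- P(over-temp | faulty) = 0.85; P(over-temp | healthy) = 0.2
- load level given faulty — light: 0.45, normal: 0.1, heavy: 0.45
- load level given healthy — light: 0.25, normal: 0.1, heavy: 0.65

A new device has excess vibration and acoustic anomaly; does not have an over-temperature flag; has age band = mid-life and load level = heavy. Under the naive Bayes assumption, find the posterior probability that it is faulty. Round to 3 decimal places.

faulty: 0.55 × 0.65 × 0.7 × 0.8 × (1−0.85) × 0.45 = 0.0135135
healthy: 0.45 × 0.25 × 0.85 × 0.6 × (1−0.2) × 0.65 = 0.029835
P(faulty | x) = 0.0135135 / 0.0433485 ≈ 0.312

0.312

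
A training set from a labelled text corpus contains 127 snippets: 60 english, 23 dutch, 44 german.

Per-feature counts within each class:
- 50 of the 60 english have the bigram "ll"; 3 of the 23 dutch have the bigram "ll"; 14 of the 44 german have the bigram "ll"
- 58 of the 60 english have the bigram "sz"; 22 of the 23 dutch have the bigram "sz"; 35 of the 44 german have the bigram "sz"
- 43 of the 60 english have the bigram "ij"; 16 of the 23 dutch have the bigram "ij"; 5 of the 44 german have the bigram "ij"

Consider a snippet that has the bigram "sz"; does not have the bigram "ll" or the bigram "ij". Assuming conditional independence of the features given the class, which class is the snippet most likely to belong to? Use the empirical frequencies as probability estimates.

german

english: (60/127) × (10/60) × (58/60) × (17/60) ≈ 0.0215661
dutch: (23/127) × (20/23) × (22/23) × (7/23) ≈ 0.0458449
german: (44/127) × (30/44) × (35/44) × (39/44) ≈ 0.16655
Highest score → german.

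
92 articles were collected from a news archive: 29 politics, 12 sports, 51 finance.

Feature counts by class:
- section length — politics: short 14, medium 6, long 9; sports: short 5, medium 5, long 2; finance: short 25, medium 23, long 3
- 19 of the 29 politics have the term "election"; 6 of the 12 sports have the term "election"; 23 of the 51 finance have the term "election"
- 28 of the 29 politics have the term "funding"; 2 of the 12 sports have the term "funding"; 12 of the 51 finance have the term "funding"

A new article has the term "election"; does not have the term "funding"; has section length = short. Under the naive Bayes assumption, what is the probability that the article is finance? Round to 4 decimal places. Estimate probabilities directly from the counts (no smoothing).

politics: (29/92) × (14/29) × (19/29) × (1/29) ≈ 0.00343794
sports: (12/92) × (5/12) × (6/12) × (10/12) ≈ 0.0226449
finance: (51/92) × (25/51) × (23/51) × (39/51) ≈ 0.093714
P(finance | x) = 0.093714 / 0.11979684 ≈ 0.7823

0.7823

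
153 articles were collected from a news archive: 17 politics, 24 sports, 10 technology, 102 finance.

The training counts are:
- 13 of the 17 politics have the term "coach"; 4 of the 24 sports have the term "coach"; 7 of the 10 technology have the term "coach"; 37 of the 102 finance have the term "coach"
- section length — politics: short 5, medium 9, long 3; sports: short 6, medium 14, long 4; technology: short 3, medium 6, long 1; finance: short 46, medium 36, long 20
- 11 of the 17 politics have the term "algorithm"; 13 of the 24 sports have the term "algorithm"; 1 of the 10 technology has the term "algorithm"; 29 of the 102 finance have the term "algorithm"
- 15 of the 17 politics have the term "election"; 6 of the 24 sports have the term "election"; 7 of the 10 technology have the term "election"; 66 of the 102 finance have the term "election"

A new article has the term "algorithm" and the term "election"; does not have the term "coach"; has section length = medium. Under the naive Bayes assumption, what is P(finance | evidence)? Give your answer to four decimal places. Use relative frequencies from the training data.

0.5915

politics: (17/153) × (4/17) × (9/17) × (11/17) × (15/17) ≈ 0.0079022
sports: (24/153) × (20/24) × (14/24) × (13/24) × (6/24) ≈ 0.0103259
technology: (10/153) × (3/10) × (6/10) × (1/10) × (7/10) ≈ 0.000823529
finance: (102/153) × (65/102) × (36/102) × (29/102) × (66/102) ≈ 0.0275845
P(finance | x) = 0.0275845 / 0.046636129 ≈ 0.5915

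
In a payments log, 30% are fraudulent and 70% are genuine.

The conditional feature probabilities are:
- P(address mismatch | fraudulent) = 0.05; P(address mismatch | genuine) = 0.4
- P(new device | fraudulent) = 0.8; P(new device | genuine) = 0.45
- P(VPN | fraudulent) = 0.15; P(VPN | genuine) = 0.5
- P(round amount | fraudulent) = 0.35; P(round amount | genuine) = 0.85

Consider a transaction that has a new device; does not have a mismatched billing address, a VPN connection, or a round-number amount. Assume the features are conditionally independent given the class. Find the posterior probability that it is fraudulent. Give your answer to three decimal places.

0.899

fraudulent: 0.3 × (1−0.05) × 0.8 × (1−0.15) × (1−0.35) = 0.12597
genuine: 0.7 × (1−0.4) × 0.45 × (1−0.5) × (1−0.85) = 0.014175
P(fraudulent | x) = 0.12597 / 0.140145 ≈ 0.899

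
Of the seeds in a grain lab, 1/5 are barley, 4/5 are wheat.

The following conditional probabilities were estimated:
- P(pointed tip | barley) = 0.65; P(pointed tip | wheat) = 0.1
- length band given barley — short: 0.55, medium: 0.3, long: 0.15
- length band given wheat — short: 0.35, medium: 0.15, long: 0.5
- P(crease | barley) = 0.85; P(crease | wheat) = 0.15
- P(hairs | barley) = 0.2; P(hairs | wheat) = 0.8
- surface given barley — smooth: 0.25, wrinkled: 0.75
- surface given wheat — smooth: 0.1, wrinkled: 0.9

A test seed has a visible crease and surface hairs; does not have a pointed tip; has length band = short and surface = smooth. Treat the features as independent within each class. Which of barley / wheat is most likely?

barley: 0.2 × (1−0.65) × 0.55 × 0.85 × 0.2 × 0.25 = 0.00163625
wheat: 0.8 × (1−0.1) × 0.35 × 0.15 × 0.8 × 0.1 = 0.003024
Highest score → wheat.

wheat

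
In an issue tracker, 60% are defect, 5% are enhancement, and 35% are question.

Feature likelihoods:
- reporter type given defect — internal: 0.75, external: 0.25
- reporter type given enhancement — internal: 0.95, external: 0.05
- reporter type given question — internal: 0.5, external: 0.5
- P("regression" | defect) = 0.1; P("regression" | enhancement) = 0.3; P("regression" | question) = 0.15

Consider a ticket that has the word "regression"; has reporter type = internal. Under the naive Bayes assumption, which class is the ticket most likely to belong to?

defect: 0.6 × 0.75 × 0.1 = 0.045
enhancement: 0.05 × 0.95 × 0.3 = 0.01425
question: 0.35 × 0.5 × 0.15 = 0.02625
Highest score → defect.

defect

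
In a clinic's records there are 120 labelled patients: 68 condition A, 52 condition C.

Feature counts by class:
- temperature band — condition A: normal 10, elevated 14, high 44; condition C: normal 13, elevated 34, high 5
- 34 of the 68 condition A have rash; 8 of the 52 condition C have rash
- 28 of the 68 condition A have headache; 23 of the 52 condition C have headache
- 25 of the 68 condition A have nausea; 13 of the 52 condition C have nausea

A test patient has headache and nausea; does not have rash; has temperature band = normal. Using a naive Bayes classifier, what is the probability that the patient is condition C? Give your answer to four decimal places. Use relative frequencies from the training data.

condition A: (68/120) × (10/68) × (34/68) × (28/68) × (25/68) ≈ 0.00630767
condition C: (52/120) × (13/52) × (44/52) × (23/52) × (13/52) ≈ 0.0101362
P(condition C | x) = 0.0101362 / 0.01644387 ≈ 0.6164

0.6164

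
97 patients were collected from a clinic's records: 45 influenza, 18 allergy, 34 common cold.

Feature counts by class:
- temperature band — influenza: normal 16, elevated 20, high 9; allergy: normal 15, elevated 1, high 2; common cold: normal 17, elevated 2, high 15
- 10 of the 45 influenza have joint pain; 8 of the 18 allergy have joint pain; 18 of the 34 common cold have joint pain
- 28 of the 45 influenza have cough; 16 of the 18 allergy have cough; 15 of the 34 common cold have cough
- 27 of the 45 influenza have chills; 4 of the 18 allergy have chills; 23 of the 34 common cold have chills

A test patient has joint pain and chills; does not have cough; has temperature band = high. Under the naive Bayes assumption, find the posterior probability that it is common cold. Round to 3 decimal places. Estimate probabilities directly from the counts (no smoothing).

influenza: (45/97) × (9/45) × (10/45) × (17/45) × (27/45) ≈ 0.00467354
allergy: (18/97) × (2/18) × (8/18) × (2/18) × (4/18) ≈ 0.000226267
common cold: (34/97) × (15/34) × (18/34) × (19/34) × (23/34) ≈ 0.0309483
P(common cold | x) = 0.0309483 / 0.035848107 ≈ 0.863

0.863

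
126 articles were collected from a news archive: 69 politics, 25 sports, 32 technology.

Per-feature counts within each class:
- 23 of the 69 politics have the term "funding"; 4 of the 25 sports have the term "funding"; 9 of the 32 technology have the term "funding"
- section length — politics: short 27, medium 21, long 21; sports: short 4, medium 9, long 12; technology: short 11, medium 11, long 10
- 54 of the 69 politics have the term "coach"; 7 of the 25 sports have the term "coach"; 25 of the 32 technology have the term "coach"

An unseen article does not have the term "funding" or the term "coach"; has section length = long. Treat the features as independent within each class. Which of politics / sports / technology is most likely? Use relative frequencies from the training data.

politics: (69/126) × (46/69) × (21/69) × (15/69) ≈ 0.0241546
sports: (25/126) × (21/25) × (12/25) × (18/25) = 0.0576
technology: (32/126) × (23/32) × (10/32) × (7/32) ≈ 0.0124783
Highest score → sports.

sports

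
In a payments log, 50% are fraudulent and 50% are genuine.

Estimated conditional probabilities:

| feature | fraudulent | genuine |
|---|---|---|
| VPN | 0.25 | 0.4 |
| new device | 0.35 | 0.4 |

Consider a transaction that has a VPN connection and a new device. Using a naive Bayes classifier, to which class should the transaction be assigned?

fraudulent: 0.5 × 0.25 × 0.35 = 0.04375
genuine: 0.5 × 0.4 × 0.4 = 0.08
Highest score → genuine.

genuine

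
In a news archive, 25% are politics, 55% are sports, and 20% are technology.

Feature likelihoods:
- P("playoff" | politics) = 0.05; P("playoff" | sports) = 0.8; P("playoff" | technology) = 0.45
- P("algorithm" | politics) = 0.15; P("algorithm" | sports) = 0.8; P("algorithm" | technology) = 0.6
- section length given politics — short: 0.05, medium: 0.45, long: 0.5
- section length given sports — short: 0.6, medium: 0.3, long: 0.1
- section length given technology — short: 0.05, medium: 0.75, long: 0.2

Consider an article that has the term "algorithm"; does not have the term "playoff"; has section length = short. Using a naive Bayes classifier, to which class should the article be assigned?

sports

politics: 0.25 × (1−0.05) × 0.15 × 0.05 = 0.00178125
sports: 0.55 × (1−0.8) × 0.8 × 0.6 = 0.0528
technology: 0.2 × (1−0.45) × 0.6 × 0.05 = 0.0033
Highest score → sports.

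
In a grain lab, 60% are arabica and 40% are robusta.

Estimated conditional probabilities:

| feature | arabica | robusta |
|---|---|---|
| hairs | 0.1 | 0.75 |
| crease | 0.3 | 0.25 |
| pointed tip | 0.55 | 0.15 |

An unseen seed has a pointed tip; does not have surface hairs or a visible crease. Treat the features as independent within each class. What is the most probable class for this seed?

arabica

arabica: 0.6 × (1−0.1) × (1−0.3) × 0.55 = 0.2079
robusta: 0.4 × (1−0.75) × (1−0.25) × 0.15 = 0.01125
Highest score → arabica.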